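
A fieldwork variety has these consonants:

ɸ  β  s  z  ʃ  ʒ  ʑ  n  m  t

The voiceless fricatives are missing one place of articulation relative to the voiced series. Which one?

alveolo-palatal

bilabial: voiceless /ɸ/, voiced /β/.
alveolar: voiceless /s/, voiced /z/.
postalveolar: voiceless /ʃ/, voiced /ʒ/.
alveolo-palatal: voiceless —, voiced /ʑ/.
Every place of articulation has a voiceless member except alveolo-palatal, where /ɕ/ would be expected.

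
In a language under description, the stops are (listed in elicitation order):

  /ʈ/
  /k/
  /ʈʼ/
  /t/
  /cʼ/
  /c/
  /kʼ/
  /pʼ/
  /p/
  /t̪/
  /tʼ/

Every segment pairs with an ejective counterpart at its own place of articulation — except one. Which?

Bilabial: /p/ ~ /pʼ/
Alveolar: /t/ ~ /tʼ/
Retroflex: /ʈ/ ~ /ʈʼ/
Palatal: /c/ ~ /cʼ/
Velar: /k/ ~ /kʼ/
Dental: only /t̪/ (plain); no ejective partner.
So /t̪/ is the unpaired segment.

/t̪/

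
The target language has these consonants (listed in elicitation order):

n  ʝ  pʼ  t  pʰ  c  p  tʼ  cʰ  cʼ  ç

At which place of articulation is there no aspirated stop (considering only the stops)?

alveolar

Plain: /p/ (bilabial), /t/ (alveolar), /c/ (palatal).
Aspirated: /pʰ/ (bilabial), /cʰ/ (palatal).
Ejective: /pʼ/ (bilabial), /tʼ/ (alveolar), /cʼ/ (palatal).
Every place of articulation has an aspirated member except alveolar, where /tʰ/ would be expected.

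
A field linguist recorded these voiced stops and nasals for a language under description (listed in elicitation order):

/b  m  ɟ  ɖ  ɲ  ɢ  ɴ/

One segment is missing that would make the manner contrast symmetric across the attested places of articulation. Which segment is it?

Oral stop: /b/ (bilabial), /ɖ/ (retroflex), /ɟ/ (palatal), /ɢ/ (uvular).
Nasal: /m/ (bilabial), /ɲ/ (palatal), /ɴ/ (uvular).
The retroflex row has no nasal member, so the gap is the retroflex nasal /ɳ/.

/ɳ/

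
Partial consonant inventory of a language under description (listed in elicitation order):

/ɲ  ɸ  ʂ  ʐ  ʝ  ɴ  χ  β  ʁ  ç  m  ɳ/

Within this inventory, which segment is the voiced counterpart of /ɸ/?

/β/

/ɸ/ is a voiceless bilabial fricative.
The voiced counterpart is a voiced bilabial fricative — in this inventory, /β/.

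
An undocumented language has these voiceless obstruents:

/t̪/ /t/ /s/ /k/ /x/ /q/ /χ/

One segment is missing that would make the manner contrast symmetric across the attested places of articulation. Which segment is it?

dental: stop /t̪/, fricative —.
alveolar: stop /t/, fricative /s/.
velar: stop /k/, fricative /x/.
uvular: stop /q/, fricative /χ/.
The dental row has no fricative member, so the gap is the dental fricative /θ/.

/θ/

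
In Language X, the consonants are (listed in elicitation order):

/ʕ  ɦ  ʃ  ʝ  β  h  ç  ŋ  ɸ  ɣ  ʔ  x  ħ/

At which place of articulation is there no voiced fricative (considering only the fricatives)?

postalveolar

bilabial: voiceless /ɸ/, voiced /β/.
postalveolar: voiceless /ʃ/, voiced —.
palatal: voiceless /ç/, voiced /ʝ/.
velar: voiceless /x/, voiced /ɣ/.
pharyngeal: voiceless /ħ/, voiced /ʕ/.
glottal: voiceless /h/, voiced /ɦ/.
Every place of articulation has a voiced member except postalveolar, where /ʒ/ would be expected.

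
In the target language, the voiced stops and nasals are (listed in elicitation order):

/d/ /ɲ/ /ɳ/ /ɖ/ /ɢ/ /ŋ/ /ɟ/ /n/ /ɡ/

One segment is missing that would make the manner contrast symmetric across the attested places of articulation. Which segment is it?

/ɴ/

Oral stop: /d/ (alveolar), /ɖ/ (retroflex), /ɟ/ (palatal), /ɡ/ (velar), /ɢ/ (uvular).
Nasal: /n/ (alveolar), /ɳ/ (retroflex), /ɲ/ (palatal), /ŋ/ (velar).
The uvular row has no nasal member, so the gap is the uvular nasal /ɴ/.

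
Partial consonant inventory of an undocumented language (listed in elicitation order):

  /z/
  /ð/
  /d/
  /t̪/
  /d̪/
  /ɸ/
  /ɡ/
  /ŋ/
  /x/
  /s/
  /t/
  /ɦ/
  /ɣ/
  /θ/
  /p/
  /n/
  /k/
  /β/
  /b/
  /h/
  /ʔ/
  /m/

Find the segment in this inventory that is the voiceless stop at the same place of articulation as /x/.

/k/

/x/ is a voiceless velar fricative.
The voiceless stop at the same place is a voiceless velar stop — in this inventory, /k/.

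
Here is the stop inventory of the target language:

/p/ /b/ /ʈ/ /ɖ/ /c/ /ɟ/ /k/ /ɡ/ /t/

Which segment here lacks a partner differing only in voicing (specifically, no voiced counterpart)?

/t/

Bilabial: /p/ ~ /b/
Retroflex: /ʈ/ ~ /ɖ/
Palatal: /c/ ~ /ɟ/
Velar: /k/ ~ /ɡ/
Alveolar: only /t/ (voiceless); no voiced partner.
So /t/ is the unpaired segment.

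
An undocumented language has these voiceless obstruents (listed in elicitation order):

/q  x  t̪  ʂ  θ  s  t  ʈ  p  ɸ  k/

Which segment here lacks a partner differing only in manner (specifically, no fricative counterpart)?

Bilabial: /p/ ~ /ɸ/
Dental: /t̪/ ~ /θ/
Alveolar: /t/ ~ /s/
Retroflex: /ʈ/ ~ /ʂ/
Velar: /k/ ~ /x/
Uvular: only /q/ (stop); no fricative partner.
So /q/ is the unpaired segment.

/q/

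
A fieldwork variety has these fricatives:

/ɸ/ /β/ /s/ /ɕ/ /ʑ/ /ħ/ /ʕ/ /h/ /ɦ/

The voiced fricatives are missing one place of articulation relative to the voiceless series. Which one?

Voiceless: /ɸ/ (bilabial), /s/ (alveolar), /ɕ/ (alveolo-palatal), /ħ/ (pharyngeal), /h/ (glottal).
Voiced: /β/ (bilabial), /ʑ/ (alveolo-palatal), /ʕ/ (pharyngeal), /ɦ/ (glottal).
Every place of articulation has a voiced member except alveolar, where /z/ would be expected.

alveolar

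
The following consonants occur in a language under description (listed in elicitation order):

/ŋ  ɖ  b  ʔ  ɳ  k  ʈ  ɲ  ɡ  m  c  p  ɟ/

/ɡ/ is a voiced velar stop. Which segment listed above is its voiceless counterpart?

/k/

The voiceless counterpart is a voiceless velar stop — in this inventory, /k/.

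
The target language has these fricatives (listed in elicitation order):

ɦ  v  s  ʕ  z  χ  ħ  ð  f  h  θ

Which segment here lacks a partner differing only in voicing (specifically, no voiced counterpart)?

/χ/

Labiodental: /f/ ~ /v/
Dental: /θ/ ~ /ð/
Alveolar: /s/ ~ /z/
Pharyngeal: /ħ/ ~ /ʕ/
Glottal: /h/ ~ /ɦ/
Uvular: only /χ/ (voiceless); no voiced partner.
So /χ/ is the unpaired segment.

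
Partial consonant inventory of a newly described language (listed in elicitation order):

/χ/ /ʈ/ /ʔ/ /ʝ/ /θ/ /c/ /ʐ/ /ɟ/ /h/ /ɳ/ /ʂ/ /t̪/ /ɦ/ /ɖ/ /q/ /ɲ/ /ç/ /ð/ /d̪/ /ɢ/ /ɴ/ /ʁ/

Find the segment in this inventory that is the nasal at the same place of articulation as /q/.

/ɴ/

/q/ is a voiceless uvular stop.
The nasal at the same place is an uvular nasal — in this inventory, /ɴ/.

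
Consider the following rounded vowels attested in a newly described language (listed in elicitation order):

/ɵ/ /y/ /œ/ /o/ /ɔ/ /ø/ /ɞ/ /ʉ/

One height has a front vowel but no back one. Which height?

high

height            front     central   back    
high              y         ʉ         —       
high-mid          ø         ɵ         o       
low-mid           œ         ɞ         ɔ       
Every height has a back member except high, where /u/ would be expected.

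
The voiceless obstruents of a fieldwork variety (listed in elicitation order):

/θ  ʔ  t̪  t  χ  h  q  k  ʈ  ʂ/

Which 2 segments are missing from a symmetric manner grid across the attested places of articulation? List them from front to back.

/s/, /x/

Stop: /t̪/ (dental), /t/ (alveolar), /ʈ/ (retroflex), /k/ (velar), /q/ (uvular), /ʔ/ (glottal).
Fricative: /θ/ (dental), /ʂ/ (retroflex), /χ/ (uvular), /h/ (glottal).
Gaps, from front to back: alveolar lacks fricative (/s/); velar lacks fricative (/x/).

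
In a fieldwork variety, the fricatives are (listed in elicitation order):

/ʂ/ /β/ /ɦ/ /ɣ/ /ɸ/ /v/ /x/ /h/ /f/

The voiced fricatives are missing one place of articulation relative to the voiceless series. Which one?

retroflex

bilabial: voiceless /ɸ/, voiced /β/.
labiodental: voiceless /f/, voiced /v/.
retroflex: voiceless /ʂ/, voiced —.
velar: voiceless /x/, voiced /ɣ/.
glottal: voiceless /h/, voiced /ɦ/.
Every place of articulation has a voiced member except retroflex, where /ʐ/ would be expected.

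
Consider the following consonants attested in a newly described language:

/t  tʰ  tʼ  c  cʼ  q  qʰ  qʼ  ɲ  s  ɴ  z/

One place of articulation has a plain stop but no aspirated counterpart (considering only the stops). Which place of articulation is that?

Plain: /t/ (alveolar), /c/ (palatal), /q/ (uvular).
Aspirated: /tʰ/ (alveolar), /qʰ/ (uvular).
Ejective: /tʼ/ (alveolar), /cʼ/ (palatal), /qʼ/ (uvular).
Every place of articulation has an aspirated member except palatal, where /cʰ/ would be expected.

palatal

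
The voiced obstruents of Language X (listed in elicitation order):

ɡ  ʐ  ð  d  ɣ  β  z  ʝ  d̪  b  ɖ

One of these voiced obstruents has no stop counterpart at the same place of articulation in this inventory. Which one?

/ʝ/

Bilabial: /b/ ~ /β/
Dental: /d̪/ ~ /ð/
Alveolar: /d/ ~ /z/
Retroflex: /ɖ/ ~ /ʐ/
Velar: /ɡ/ ~ /ɣ/
Palatal: only /ʝ/ (fricative); no stop partner.
So /ʝ/ is the unpaired segment.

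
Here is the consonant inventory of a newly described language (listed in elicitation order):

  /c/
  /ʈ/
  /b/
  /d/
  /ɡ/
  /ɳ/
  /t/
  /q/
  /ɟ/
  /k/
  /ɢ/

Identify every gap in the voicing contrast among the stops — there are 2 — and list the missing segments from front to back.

/p/, /ɖ/

bilabial: voiceless —, voiced /b/.
alveolar: voiceless /t/, voiced /d/.
retroflex: voiceless /ʈ/, voiced —.
palatal: voiceless /c/, voiced /ɟ/.
velar: voiceless /k/, voiced /ɡ/.
uvular: voiceless /q/, voiced /ɢ/.
Gaps, from front to back: bilabial lacks voiceless (/p/); retroflex lacks voiced (/ɖ/).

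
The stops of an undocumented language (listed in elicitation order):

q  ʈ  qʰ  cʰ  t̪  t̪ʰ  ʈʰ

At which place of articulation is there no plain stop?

palatal

dental: plain /t̪/, aspirated /t̪ʰ/.
retroflex: plain /ʈ/, aspirated /ʈʰ/.
palatal: plain —, aspirated /cʰ/.
uvular: plain /q/, aspirated /qʰ/.
Every place of articulation has a plain member except palatal, where /c/ would be expected.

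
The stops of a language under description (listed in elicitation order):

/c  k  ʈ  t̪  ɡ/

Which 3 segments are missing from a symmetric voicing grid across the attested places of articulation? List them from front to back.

/d̪/, /ɖ/, /ɟ/

place of articulation  voiceless  voiced  
dental            t̪        —       
retroflex         ʈ         —       
palatal           c         —       
velar             k         ɡ       
Gaps, from front to back: dental lacks voiced (/d̪/); retroflex lacks voiced (/ɖ/); palatal lacks voiced (/ɟ/).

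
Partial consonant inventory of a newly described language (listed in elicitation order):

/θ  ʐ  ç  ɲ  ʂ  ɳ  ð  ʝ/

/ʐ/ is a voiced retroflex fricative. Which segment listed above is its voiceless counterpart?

/ʂ/

The voiceless counterpart is a voiceless retroflex fricative — in this inventory, /ʂ/.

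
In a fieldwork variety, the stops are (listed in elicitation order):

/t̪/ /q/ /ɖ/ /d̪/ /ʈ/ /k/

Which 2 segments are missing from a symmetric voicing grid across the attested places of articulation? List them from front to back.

/ɡ/, /ɢ/

dental: voiceless /t̪/, voiced /d̪/.
retroflex: voiceless /ʈ/, voiced /ɖ/.
velar: voiceless /k/, voiced —.
uvular: voiceless /q/, voiced —.
Gaps, from front to back: velar lacks voiced (/ɡ/); uvular lacks voiced (/ɢ/).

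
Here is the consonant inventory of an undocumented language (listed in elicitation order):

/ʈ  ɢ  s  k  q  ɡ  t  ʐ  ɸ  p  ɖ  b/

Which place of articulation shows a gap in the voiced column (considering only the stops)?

alveolar

bilabial: voiceless /p/, voiced /b/.
alveolar: voiceless /t/, voiced —.
retroflex: voiceless /ʈ/, voiced /ɖ/.
velar: voiceless /k/, voiced /ɡ/.
uvular: voiceless /q/, voiced /ɢ/.
Every place of articulation has a voiced member except alveolar, where /d/ would be expected.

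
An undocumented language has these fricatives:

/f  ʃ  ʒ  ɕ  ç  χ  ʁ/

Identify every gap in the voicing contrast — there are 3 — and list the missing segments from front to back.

/v/, /ʑ/, /ʝ/

place of articulation  voiceless  voiced  
labiodental       f         —       
postalveolar      ʃ         ʒ       
alveolo-palatal   ɕ         —       
palatal           ç         —       
uvular            χ         ʁ       
Gaps, from front to back: labiodental lacks voiced (/v/); alveolo-palatal lacks voiced (/ʑ/); palatal lacks voiced (/ʝ/).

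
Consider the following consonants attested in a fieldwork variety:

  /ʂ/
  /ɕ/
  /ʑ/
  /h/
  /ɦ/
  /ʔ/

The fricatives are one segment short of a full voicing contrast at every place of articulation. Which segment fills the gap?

Voiceless: /ʂ/ (retroflex), /ɕ/ (alveolo-palatal), /h/ (glottal).
Voiced: /ʑ/ (alveolo-palatal), /ɦ/ (glottal).
The retroflex row has no voiced member, so the gap is the voiced retroflex fricative /ʐ/.

/ʐ/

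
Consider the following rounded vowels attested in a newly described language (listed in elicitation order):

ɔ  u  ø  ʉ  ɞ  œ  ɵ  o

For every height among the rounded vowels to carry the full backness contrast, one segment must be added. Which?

high: front —, central /ʉ/, back /u/.
high-mid: front /ø/, central /ɵ/, back /o/.
low-mid: front /œ/, central /ɞ/, back /ɔ/.
The high row has no front member, so the gap is the high front rounded vowel /y/.

/y/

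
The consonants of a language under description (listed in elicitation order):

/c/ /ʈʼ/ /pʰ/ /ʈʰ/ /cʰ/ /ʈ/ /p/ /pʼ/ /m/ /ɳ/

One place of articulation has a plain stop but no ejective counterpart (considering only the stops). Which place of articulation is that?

palatal

place of articulation  plain     aspirated  ejective
bilabial          p         pʰ        pʼ      
retroflex         ʈ         ʈʰ        ʈʼ      
palatal           c         cʰ        —       
Every place of articulation has an ejective member except palatal, where /cʼ/ would be expected.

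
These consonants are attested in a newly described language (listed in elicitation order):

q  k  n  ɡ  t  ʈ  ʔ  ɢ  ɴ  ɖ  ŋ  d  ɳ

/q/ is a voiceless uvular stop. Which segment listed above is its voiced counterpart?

The voiced counterpart is a voiced uvular stop — in this inventory, /ɢ/.

/ɢ/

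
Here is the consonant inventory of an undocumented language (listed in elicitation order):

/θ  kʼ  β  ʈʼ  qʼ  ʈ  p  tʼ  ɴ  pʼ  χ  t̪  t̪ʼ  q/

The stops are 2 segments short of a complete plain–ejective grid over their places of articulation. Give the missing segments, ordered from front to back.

/t/, /k/

Plain: /p/ (bilabial), /t̪/ (dental), /ʈ/ (retroflex), /q/ (uvular).
Ejective: /pʼ/ (bilabial), /t̪ʼ/ (dental), /tʼ/ (alveolar), /ʈʼ/ (retroflex), /kʼ/ (velar), /qʼ/ (uvular).
Gaps, from front to back: alveolar lacks plain (/t/); velar lacks plain (/k/).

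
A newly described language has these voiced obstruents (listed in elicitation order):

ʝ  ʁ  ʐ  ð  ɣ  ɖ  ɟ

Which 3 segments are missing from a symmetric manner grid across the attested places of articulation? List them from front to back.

place of articulation  stop      fricative
dental            —         ð       
retroflex         ɖ         ʐ       
palatal           ɟ         ʝ       
velar             —         ɣ       
uvular            —         ʁ       
Gaps, from front to back: dental lacks stop (/d̪/); velar lacks stop (/ɡ/); uvular lacks stop (/ɢ/).

/d̪/, /ɡ/, /ɢ/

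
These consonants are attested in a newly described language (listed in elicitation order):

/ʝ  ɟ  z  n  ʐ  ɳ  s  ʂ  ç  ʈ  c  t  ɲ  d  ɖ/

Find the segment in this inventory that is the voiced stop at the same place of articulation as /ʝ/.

/ɟ/

/ʝ/ is a voiced palatal fricative.
The voiced stop at the same place is a voiced palatal stop — in this inventory, /ɟ/.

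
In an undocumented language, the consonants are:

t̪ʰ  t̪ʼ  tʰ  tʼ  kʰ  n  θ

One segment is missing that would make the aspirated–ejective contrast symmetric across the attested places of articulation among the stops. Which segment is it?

/kʼ/

Aspirated: /t̪ʰ/ (dental), /tʰ/ (alveolar), /kʰ/ (velar).
Ejective: /t̪ʼ/ (dental), /tʼ/ (alveolar).
The velar row has no ejective member, so the gap is the ejective velar stop /kʼ/.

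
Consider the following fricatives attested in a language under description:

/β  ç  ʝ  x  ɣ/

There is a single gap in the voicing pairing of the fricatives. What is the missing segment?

/ɸ/

Voiceless: /ç/ (palatal), /x/ (velar).
Voiced: /β/ (bilabial), /ʝ/ (palatal), /ɣ/ (velar).
The bilabial row has no voiceless member, so the gap is the voiceless bilabial fricative /ɸ/.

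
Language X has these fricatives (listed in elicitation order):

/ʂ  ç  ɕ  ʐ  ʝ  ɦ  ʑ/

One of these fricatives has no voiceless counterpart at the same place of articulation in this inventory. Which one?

Retroflex: /ʂ/ ~ /ʐ/
Alveolo-palatal: /ɕ/ ~ /ʑ/
Palatal: /ç/ ~ /ʝ/
Glottal: only /ɦ/ (voiced); no voiceless partner.
So /ɦ/ is the unpaired segment.

/ɦ/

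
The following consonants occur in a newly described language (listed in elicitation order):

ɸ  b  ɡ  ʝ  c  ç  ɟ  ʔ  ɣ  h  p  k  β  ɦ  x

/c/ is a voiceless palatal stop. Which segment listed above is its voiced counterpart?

/ɟ/

The voiced counterpart is a voiced palatal stop — in this inventory, /ɟ/.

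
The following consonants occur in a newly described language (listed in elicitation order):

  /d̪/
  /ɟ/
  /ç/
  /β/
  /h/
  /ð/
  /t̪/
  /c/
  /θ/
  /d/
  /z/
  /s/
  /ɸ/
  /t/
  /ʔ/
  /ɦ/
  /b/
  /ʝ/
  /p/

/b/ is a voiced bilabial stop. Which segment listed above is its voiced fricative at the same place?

The voiced fricative at the same place is a voiced bilabial fricative — in this inventory, /β/.

/β/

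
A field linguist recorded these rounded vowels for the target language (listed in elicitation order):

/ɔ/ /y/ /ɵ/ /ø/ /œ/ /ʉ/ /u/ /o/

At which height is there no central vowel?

Front: /y/ (high), /ø/ (high-mid), /œ/ (low-mid).
Central: /ʉ/ (high), /ɵ/ (high-mid).
Back: /u/ (high), /o/ (high-mid), /ɔ/ (low-mid).
Every height has a central member except low-mid, where /ɞ/ would be expected.

low-mid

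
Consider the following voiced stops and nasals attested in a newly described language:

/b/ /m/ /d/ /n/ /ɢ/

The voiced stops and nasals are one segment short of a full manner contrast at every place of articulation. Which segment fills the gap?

/ɴ/

Oral stop: /b/ (bilabial), /d/ (alveolar), /ɢ/ (uvular).
Nasal: /m/ (bilabial), /n/ (alveolar).
The uvular row has no nasal member, so the gap is the uvular nasal /ɴ/.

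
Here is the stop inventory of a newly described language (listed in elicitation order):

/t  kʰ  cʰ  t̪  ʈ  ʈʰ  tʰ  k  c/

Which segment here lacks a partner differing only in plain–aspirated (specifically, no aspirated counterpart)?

/t̪/

Alveolar: /t/ ~ /tʰ/
Retroflex: /ʈ/ ~ /ʈʰ/
Palatal: /c/ ~ /cʰ/
Velar: /k/ ~ /kʰ/
Dental: only /t̪/ (plain); no aspirated partner.
So /t̪/ is the unpaired segment.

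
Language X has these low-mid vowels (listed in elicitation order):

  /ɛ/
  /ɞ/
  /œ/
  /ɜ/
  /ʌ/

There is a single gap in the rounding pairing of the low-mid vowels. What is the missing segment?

front: unrounded /ɛ/, rounded /œ/.
central: unrounded /ɜ/, rounded /ɞ/.
back: unrounded /ʌ/, rounded —.
The back row has no rounded member, so the gap is the back rounded vowel /ɔ/.

/ɔ/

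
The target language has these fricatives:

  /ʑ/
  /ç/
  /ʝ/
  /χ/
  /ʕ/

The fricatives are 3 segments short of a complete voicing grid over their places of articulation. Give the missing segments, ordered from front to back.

/ɕ/, /ʁ/, /ħ/

Voiceless: /ç/ (palatal), /χ/ (uvular).
Voiced: /ʑ/ (alveolo-palatal), /ʝ/ (palatal), /ʕ/ (pharyngeal).
Gaps, from front to back: alveolo-palatal lacks voiceless (/ɕ/); uvular lacks voiced (/ʁ/); pharyngeal lacks voiceless (/ħ/).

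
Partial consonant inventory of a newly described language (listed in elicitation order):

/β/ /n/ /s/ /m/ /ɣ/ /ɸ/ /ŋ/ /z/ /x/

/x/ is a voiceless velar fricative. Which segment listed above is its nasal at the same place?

/ŋ/

The nasal at the same place is a velar nasal — in this inventory, /ŋ/.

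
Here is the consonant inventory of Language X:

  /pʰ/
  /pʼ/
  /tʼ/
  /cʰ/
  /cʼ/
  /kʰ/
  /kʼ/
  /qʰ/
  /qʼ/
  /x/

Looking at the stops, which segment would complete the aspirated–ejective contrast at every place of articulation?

/tʰ/

Aspirated: /pʰ/ (bilabial), /cʰ/ (palatal), /kʰ/ (velar), /qʰ/ (uvular).
Ejective: /pʼ/ (bilabial), /tʼ/ (alveolar), /cʼ/ (palatal), /kʼ/ (velar), /qʼ/ (uvular).
The alveolar row has no aspirated member, so the gap is the aspirated alveolar stop /tʰ/.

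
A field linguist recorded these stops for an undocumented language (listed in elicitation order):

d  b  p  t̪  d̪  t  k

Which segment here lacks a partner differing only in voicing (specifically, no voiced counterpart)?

Bilabial: /p/ ~ /b/
Dental: /t̪/ ~ /d̪/
Alveolar: /t/ ~ /d/
Velar: only /k/ (voiceless); no voiced partner.
So /k/ is the unpaired segment.

/k/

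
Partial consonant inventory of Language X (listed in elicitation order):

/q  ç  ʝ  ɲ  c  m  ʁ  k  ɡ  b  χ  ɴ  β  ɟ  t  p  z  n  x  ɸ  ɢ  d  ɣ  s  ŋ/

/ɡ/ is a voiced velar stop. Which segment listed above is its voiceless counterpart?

/k/

The voiceless counterpart is a voiceless velar stop — in this inventory, /k/.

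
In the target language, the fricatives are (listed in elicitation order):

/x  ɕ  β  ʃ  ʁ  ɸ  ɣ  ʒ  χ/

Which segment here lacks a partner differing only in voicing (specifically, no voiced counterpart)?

/ɕ/

Bilabial: /ɸ/ ~ /β/
Postalveolar: /ʃ/ ~ /ʒ/
Velar: /x/ ~ /ɣ/
Uvular: /χ/ ~ /ʁ/
Alveolo-palatal: only /ɕ/ (voiceless); no voiced partner.
So /ɕ/ is the unpaired segment.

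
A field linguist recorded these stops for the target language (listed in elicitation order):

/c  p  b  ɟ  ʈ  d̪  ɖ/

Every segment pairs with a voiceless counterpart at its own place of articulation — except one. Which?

Bilabial: /p/ ~ /b/
Retroflex: /ʈ/ ~ /ɖ/
Palatal: /c/ ~ /ɟ/
Dental: only /d̪/ (voiced); no voiceless partner.
So /d̪/ is the unpaired segment.

/d̪/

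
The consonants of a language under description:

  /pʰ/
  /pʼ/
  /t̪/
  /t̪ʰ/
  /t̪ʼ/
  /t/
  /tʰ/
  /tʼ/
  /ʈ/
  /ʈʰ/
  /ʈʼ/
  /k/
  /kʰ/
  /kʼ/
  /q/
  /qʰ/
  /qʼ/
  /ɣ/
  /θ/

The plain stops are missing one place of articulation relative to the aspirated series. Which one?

place of articulation  plain     aspirated  ejective
bilabial          —         pʰ        pʼ      
dental            t̪        t̪ʰ       t̪ʼ     
alveolar          t         tʰ        tʼ      
retroflex         ʈ         ʈʰ        ʈʼ      
velar             k         kʰ        kʼ      
uvular            q         qʰ        qʼ      
Every place of articulation has a plain member except bilabial, where /p/ would be expected.

bilabial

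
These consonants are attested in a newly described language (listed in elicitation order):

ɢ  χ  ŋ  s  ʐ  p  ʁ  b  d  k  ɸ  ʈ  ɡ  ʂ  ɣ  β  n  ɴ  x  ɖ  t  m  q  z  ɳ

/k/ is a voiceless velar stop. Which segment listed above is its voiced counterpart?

/ɡ/

The voiced counterpart is a voiced velar stop — in this inventory, /ɡ/.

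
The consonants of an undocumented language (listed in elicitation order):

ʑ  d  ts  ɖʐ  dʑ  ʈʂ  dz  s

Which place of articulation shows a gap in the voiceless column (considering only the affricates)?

place of articulation  voiceless  voiced  
alveolar          ts        dz      
retroflex         ʈʂ        ɖʐ      
alveolo-palatal   —         dʑ      
Every place of articulation has a voiceless member except alveolo-palatal, where /tɕ/ would be expected.

alveolo-palatal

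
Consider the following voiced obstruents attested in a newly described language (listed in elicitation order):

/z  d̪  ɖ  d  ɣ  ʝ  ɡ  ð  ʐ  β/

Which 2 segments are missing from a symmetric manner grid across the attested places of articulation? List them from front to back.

bilabial: stop —, fricative /β/.
dental: stop /d̪/, fricative /ð/.
alveolar: stop /d/, fricative /z/.
retroflex: stop /ɖ/, fricative /ʐ/.
palatal: stop —, fricative /ʝ/.
velar: stop /ɡ/, fricative /ɣ/.
Gaps, from front to back: bilabial lacks stop (/b/); palatal lacks stop (/ɟ/).

/b/, /ɟ/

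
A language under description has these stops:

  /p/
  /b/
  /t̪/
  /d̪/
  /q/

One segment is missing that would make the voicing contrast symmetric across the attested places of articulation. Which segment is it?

Voiceless: /p/ (bilabial), /t̪/ (dental), /q/ (uvular).
Voiced: /b/ (bilabial), /d̪/ (dental).
The uvular row has no voiced member, so the gap is the voiced uvular stop /ɢ/.

/ɢ/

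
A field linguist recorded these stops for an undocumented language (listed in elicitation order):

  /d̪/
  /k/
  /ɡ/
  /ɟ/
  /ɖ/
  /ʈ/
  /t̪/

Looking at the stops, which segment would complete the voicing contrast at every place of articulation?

/c/

Voiceless: /t̪/ (dental), /ʈ/ (retroflex), /k/ (velar).
Voiced: /d̪/ (dental), /ɖ/ (retroflex), /ɟ/ (palatal), /ɡ/ (velar).
The palatal row has no voiceless member, so the gap is the voiceless palatal stop /c/.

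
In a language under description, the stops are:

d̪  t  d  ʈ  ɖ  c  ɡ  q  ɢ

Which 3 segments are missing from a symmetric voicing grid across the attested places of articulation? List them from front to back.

dental: voiceless —, voiced /d̪/.
alveolar: voiceless /t/, voiced /d/.
retroflex: voiceless /ʈ/, voiced /ɖ/.
palatal: voiceless /c/, voiced —.
velar: voiceless —, voiced /ɡ/.
uvular: voiceless /q/, voiced /ɢ/.
Gaps, from front to back: dental lacks voiceless (/t̪/); palatal lacks voiced (/ɟ/); velar lacks voiceless (/k/).

/t̪/, /ɟ/, /k/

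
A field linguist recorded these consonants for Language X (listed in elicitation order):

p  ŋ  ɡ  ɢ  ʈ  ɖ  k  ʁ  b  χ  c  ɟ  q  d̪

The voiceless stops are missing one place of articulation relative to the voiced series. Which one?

bilabial: voiceless /p/, voiced /b/.
dental: voiceless —, voiced /d̪/.
retroflex: voiceless /ʈ/, voiced /ɖ/.
palatal: voiceless /c/, voiced /ɟ/.
velar: voiceless /k/, voiced /ɡ/.
uvular: voiceless /q/, voiced /ɢ/.
Every place of articulation has a voiceless member except dental, where /t̪/ would be expected.

dental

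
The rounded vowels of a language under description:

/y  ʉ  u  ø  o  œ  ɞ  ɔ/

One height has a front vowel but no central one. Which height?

high-mid

high: front /y/, central /ʉ/, back /u/.
high-mid: front /ø/, central —, back /o/.
low-mid: front /œ/, central /ɞ/, back /ɔ/.
Every height has a central member except high-mid, where /ɵ/ would be expected.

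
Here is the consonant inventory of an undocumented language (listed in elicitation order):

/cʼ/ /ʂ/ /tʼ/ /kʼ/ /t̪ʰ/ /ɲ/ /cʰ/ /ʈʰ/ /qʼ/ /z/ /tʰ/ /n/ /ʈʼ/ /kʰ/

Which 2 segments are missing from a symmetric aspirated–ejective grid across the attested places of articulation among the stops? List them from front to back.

place of articulation  aspirated  ejective
dental            t̪ʰ       —       
alveolar          tʰ        tʼ      
retroflex         ʈʰ        ʈʼ      
palatal           cʰ        cʼ      
velar             kʰ        kʼ      
uvular            —         qʼ      
Gaps, from front to back: dental lacks ejective (/t̪ʼ/); uvular lacks aspirated (/qʰ/).

/t̪ʼ/, /qʰ/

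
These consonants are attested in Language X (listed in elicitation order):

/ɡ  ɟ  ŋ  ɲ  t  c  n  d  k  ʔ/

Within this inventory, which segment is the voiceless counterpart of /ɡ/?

/ɡ/ is a voiced velar stop.
The voiceless counterpart is a voiceless velar stop — in this inventory, /k/.

/k/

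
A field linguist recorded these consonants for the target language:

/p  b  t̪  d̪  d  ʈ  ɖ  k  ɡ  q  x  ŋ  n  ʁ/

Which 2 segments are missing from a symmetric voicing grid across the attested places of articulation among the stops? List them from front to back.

/t/, /ɢ/

place of articulation  voiceless  voiced  
bilabial          p         b       
dental            t̪        d̪      
alveolar          —         d       
retroflex         ʈ         ɖ       
velar             k         ɡ       
uvular            q         —       
Gaps, from front to back: alveolar lacks voiceless (/t/); uvular lacks voiced (/ɢ/).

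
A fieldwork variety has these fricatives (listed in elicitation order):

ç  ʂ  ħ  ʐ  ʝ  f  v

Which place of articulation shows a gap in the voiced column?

place of articulation  voiceless  voiced  
labiodental       f         v       
retroflex         ʂ         ʐ       
palatal           ç         ʝ       
pharyngeal        ħ         —       
Every place of articulation has a voiced member except pharyngeal, where /ʕ/ would be expected.

pharyngeal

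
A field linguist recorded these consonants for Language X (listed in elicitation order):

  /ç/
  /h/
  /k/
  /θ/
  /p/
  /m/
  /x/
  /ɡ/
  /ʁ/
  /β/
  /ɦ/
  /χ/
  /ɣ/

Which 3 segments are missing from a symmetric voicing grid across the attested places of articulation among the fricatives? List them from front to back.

place of articulation  voiceless  voiced  
bilabial          —         β       
dental            θ         —       
palatal           ç         —       
velar             x         ɣ       
uvular            χ         ʁ       
glottal           h         ɦ       
Gaps, from front to back: bilabial lacks voiceless (/ɸ/); dental lacks voiced (/ð/); palatal lacks voiced (/ʝ/).

/ɸ/, /ð/, /ʝ/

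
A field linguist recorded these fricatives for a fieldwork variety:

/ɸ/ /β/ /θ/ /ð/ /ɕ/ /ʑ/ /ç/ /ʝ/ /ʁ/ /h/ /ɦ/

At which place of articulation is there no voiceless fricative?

Voiceless: /ɸ/ (bilabial), /θ/ (dental), /ɕ/ (alveolo-palatal), /ç/ (palatal), /h/ (glottal).
Voiced: /β/ (bilabial), /ð/ (dental), /ʑ/ (alveolo-palatal), /ʝ/ (palatal), /ʁ/ (uvular), /ɦ/ (glottal).
Every place of articulation has a voiceless member except uvular, where /χ/ would be expected.

uvular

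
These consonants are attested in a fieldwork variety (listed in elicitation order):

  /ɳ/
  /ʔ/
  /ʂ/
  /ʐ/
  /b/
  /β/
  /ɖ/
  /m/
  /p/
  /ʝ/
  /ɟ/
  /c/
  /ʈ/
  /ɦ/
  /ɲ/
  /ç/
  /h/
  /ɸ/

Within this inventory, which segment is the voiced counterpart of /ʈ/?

/ɖ/

/ʈ/ is a voiceless retroflex stop.
The voiced counterpart is a voiced retroflex stop — in this inventory, /ɖ/.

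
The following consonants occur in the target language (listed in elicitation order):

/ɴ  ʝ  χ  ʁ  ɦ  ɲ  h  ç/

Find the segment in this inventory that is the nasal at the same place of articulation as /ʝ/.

/ɲ/

/ʝ/ is a voiced palatal fricative.
The nasal at the same place is a palatal nasal — in this inventory, /ɲ/.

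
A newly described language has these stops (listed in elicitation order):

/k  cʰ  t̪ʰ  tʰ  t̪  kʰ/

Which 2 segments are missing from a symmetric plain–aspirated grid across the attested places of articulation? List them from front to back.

dental: plain /t̪/, aspirated /t̪ʰ/.
alveolar: plain —, aspirated /tʰ/.
palatal: plain —, aspirated /cʰ/.
velar: plain /k/, aspirated /kʰ/.
Gaps, from front to back: alveolar lacks plain (/t/); palatal lacks plain (/c/).

/t/, /c/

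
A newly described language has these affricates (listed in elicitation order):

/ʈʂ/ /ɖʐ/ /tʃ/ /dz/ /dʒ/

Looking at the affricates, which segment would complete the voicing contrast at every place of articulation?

/ts/

Voiceless: /tʃ/ (postalveolar), /ʈʂ/ (retroflex).
Voiced: /dz/ (alveolar), /dʒ/ (postalveolar), /ɖʐ/ (retroflex).
The alveolar row has no voiceless member, so the gap is the voiceless alveolar affricate /ts/.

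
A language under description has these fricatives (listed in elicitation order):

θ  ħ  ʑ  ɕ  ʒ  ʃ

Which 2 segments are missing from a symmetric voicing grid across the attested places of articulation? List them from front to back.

/ð/, /ʕ/

place of articulation  voiceless  voiced  
dental            θ         —       
postalveolar      ʃ         ʒ       
alveolo-palatal   ɕ         ʑ       
pharyngeal        ħ         —       
Gaps, from front to back: dental lacks voiced (/ð/); pharyngeal lacks voiced (/ʕ/).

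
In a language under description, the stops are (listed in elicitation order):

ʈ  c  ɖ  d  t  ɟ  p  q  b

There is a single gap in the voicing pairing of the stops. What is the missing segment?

Voiceless: /p/ (bilabial), /t/ (alveolar), /ʈ/ (retroflex), /c/ (palatal), /q/ (uvular).
Voiced: /b/ (bilabial), /d/ (alveolar), /ɖ/ (retroflex), /ɟ/ (palatal).
The uvular row has no voiced member, so the gap is the voiced uvular stop /ɢ/.

/ɢ/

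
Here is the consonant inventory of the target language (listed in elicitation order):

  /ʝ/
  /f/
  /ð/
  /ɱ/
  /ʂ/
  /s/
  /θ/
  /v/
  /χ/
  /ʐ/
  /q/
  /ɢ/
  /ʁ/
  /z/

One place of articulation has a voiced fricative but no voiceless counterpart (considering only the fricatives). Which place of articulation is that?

labiodental: voiceless /f/, voiced /v/.
dental: voiceless /θ/, voiced /ð/.
alveolar: voiceless /s/, voiced /z/.
retroflex: voiceless /ʂ/, voiced /ʐ/.
palatal: voiceless —, voiced /ʝ/.
uvular: voiceless /χ/, voiced /ʁ/.
Every place of articulation has a voiceless member except palatal, where /ç/ would be expected.

palatal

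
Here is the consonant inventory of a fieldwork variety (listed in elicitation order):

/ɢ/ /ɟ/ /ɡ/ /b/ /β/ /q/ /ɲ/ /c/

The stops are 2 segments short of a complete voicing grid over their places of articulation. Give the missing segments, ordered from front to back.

/p/, /k/

Voiceless: /c/ (palatal), /q/ (uvular).
Voiced: /b/ (bilabial), /ɟ/ (palatal), /ɡ/ (velar), /ɢ/ (uvular).
Gaps, from front to back: bilabial lacks voiceless (/p/); velar lacks voiceless (/k/).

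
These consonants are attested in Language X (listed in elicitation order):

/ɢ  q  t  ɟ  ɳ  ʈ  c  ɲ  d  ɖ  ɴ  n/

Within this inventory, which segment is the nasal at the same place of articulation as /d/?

/d/ is a voiced alveolar stop.
The nasal at the same place is an alveolar nasal — in this inventory, /n/.

/n/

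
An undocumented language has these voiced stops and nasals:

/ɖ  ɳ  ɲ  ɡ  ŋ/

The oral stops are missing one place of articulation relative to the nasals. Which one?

palatal

place of articulation  oral stop  nasal   
retroflex         ɖ         ɳ       
palatal           —         ɲ       
velar             ɡ         ŋ       
Every place of articulation has an oral stop member except palatal, where /ɟ/ would be expected.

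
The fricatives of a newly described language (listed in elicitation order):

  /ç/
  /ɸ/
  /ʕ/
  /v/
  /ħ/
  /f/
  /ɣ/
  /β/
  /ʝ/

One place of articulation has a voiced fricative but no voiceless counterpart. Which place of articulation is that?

velar

bilabial: voiceless /ɸ/, voiced /β/.
labiodental: voiceless /f/, voiced /v/.
palatal: voiceless /ç/, voiced /ʝ/.
velar: voiceless —, voiced /ɣ/.
pharyngeal: voiceless /ħ/, voiced /ʕ/.
Every place of articulation has a voiceless member except velar, where /x/ would be expected.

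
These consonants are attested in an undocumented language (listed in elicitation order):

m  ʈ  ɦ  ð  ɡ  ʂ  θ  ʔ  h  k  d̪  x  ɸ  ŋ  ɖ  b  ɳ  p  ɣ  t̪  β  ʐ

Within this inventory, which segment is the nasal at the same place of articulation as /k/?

/k/ is a voiceless velar stop.
The nasal at the same place is a velar nasal — in this inventory, /ŋ/.

/ŋ/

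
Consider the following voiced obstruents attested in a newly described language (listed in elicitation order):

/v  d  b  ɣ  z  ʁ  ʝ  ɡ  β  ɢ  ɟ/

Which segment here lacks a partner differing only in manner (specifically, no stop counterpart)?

Bilabial: /b/ ~ /β/
Alveolar: /d/ ~ /z/
Palatal: /ɟ/ ~ /ʝ/
Velar: /ɡ/ ~ /ɣ/
Uvular: /ɢ/ ~ /ʁ/
Labiodental: only /v/ (fricative); no stop partner.
So /v/ is the unpaired segment.

/v/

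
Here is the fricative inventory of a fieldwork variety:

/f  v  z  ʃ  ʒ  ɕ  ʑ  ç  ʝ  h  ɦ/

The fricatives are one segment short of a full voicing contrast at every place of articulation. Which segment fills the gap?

/s/

labiodental: voiceless /f/, voiced /v/.
alveolar: voiceless —, voiced /z/.
postalveolar: voiceless /ʃ/, voiced /ʒ/.
alveolo-palatal: voiceless /ɕ/, voiced /ʑ/.
palatal: voiceless /ç/, voiced /ʝ/.
glottal: voiceless /h/, voiced /ɦ/.
The alveolar row has no voiceless member, so the gap is the voiceless alveolar fricative /s/.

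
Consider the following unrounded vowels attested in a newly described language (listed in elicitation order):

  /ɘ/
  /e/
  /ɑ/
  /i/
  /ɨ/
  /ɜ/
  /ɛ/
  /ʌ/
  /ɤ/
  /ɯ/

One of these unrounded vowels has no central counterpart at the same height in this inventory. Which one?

High: /i/ ~ /ɨ/ ~ /ɯ/
High-mid: /e/ ~ /ɘ/ ~ /ɤ/
Low-mid: /ɛ/ ~ /ɜ/ ~ /ʌ/
Low: only /ɑ/ (back); no central partner.
So /ɑ/ is the unpaired segment.

/ɑ/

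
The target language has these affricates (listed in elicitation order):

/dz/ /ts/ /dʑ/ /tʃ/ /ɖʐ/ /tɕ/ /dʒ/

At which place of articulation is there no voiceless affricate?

alveolar: voiceless /ts/, voiced /dz/.
postalveolar: voiceless /tʃ/, voiced /dʒ/.
retroflex: voiceless —, voiced /ɖʐ/.
alveolo-palatal: voiceless /tɕ/, voiced /dʑ/.
Every place of articulation has a voiceless member except retroflex, where /ʈʂ/ would be expected.

retroflex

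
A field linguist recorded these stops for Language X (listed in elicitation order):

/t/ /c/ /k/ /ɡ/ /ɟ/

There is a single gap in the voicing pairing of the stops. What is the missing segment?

alveolar: voiceless /t/, voiced —.
palatal: voiceless /c/, voiced /ɟ/.
velar: voiceless /k/, voiced /ɡ/.
The alveolar row has no voiced member, so the gap is the voiced alveolar stop /d/.

/d/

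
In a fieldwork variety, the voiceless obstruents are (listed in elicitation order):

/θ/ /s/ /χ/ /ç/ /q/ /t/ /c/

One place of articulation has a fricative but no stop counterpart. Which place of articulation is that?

dental

dental: stop —, fricative /θ/.
alveolar: stop /t/, fricative /s/.
palatal: stop /c/, fricative /ç/.
uvular: stop /q/, fricative /χ/.
Every place of articulation has a stop member except dental, where /t̪/ would be expected.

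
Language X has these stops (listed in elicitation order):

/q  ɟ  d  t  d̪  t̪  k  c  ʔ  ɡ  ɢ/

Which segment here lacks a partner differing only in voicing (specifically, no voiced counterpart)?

Dental: /t̪/ ~ /d̪/
Alveolar: /t/ ~ /d/
Palatal: /c/ ~ /ɟ/
Velar: /k/ ~ /ɡ/
Uvular: /q/ ~ /ɢ/
Glottal: only /ʔ/ (voiceless); no voiced partner.
So /ʔ/ is the unpaired segment.

/ʔ/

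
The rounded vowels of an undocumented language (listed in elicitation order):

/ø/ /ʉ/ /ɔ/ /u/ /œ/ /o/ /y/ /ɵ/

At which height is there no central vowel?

low-mid

height            front     central   back    
high              y         ʉ         u       
high-mid          ø         ɵ         o       
low-mid           œ         —         ɔ       
Every height has a central member except low-mid, where /ɞ/ would be expected.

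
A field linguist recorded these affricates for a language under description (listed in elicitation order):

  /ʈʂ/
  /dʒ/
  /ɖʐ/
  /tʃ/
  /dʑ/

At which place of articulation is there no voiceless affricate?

alveolo-palatal

place of articulation  voiceless  voiced  
postalveolar      tʃ        dʒ      
retroflex         ʈʂ        ɖʐ      
alveolo-palatal   —         dʑ      
Every place of articulation has a voiceless member except alveolo-palatal, where /tɕ/ would be expected.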